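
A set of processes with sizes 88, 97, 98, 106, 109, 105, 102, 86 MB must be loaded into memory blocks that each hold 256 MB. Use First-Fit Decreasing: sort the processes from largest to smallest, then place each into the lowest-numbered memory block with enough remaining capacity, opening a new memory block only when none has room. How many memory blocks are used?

4

Sorted descending: 109, 106, 105, 102, 98, 97, 88, 86.
109 MB → memory block 1 (remaining 147 MB)
106 MB → memory block 1 (remaining 41 MB)
105 MB → memory block 2 (remaining 151 MB)
102 MB → memory block 2 (remaining 49 MB)
98 MB → memory block 3 (remaining 158 MB)
97 MB → memory block 3 (remaining 61 MB)
88 MB → memory block 4 (remaining 168 MB)
86 MB → memory block 4 (remaining 82 MB)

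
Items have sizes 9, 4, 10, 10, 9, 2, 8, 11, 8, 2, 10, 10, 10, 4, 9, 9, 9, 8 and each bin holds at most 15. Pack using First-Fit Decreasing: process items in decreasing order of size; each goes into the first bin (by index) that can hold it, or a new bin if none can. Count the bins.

14 bins

Sorted descending: 11, 10, 10, 10, 10, 10, 9, 9, 9, 9, 9, 8, 8, 8, 4, 4, 2, 2.
11 → bin 1 (remaining 4)
10 → bin 2 (remaining 5)
10 → bin 3 (remaining 5)
10 → bin 4 (remaining 5)
10 → bin 5 (remaining 5)
10 → bin 6 (remaining 5)
9 → bin 7 (remaining 6)
9 → bin 8 (remaining 6)
9 → bin 9 (remaining 6)
9 → bin 10 (remaining 6)
9 → bin 11 (remaining 6)
8 → bin 12 (remaining 7)
8 → bin 13 (remaining 7)
8 → bin 14 (remaining 7)
4 → bin 1 (remaining 0)
4 → bin 2 (remaining 1)
2 → bin 3 (remaining 3)
2 → bin 3 (remaining 1)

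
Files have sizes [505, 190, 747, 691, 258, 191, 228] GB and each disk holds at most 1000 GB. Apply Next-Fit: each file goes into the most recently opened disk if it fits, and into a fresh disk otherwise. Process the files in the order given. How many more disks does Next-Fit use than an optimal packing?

Next-Fit: [505,190] [747] [691,258] [191,228] → 4 disks.
Total size 2810 GB; any packing needs at least ⌈2810/1000⌉ = 3 disks.
An optimal packing achieves that bound: [747,228] [691,258] [505,191,190] → 3 disks.
Excess: 4 − 3 = 1.

1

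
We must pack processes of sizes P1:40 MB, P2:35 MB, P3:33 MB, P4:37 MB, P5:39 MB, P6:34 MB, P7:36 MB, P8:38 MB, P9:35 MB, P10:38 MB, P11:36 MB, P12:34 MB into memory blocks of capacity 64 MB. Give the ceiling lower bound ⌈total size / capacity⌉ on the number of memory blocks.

7

Total size = 40 + 35 + 33 + 37 + 39 + 34 + 36 + 38 + 35 + 38 + 36 + 34 = 435 MB.
⌈435 / 64⌉ = 7.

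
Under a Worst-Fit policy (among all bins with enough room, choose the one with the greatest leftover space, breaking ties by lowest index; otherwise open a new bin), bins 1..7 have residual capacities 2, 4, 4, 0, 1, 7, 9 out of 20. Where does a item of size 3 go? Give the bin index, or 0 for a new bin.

Bins with room: bin 2 (4), bin 3 (4), bin 6 (7), bin 7 (9).
Most room is bin 7 with 9 free.

7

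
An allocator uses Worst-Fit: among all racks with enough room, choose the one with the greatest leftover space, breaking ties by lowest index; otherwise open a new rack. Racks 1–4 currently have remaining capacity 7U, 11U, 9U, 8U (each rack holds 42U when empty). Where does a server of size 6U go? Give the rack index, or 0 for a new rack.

Racks with room: rack 1 (7U), rack 2 (11U), rack 3 (9U), rack 4 (8U).
Most room is rack 2 with 11U free.

2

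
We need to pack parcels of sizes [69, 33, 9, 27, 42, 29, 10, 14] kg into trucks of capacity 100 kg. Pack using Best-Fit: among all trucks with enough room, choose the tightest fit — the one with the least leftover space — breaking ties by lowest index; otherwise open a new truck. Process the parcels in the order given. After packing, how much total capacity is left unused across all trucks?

Put 69 kg in truck 1; 31 kg remain.
Put 33 kg in truck 2; 67 kg remain.
Put 9 kg in truck 1; 22 kg remain.
Put 27 kg in truck 2; 40 kg remain.
Put 42 kg in truck 3; 58 kg remain.
Put 29 kg in truck 2; 11 kg remain.
Put 10 kg in truck 2; 1 kg remain.
Put 14 kg in truck 1; 8 kg remain.
3 trucks × 100 kg = 300 kg; used 233 kg; unused 67 kg.

67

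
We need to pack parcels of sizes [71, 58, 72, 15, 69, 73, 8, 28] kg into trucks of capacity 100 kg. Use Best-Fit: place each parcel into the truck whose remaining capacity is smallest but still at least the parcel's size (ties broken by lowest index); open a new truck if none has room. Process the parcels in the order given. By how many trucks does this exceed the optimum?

0

Best-Fit: [71,28] [58] [72,15,8] [69] [73] → 5 trucks.
5 parcels exceed 50 kg (half the capacity), and no two of those can share a truck, so at least 5 trucks are needed.
So 5 is already optimal.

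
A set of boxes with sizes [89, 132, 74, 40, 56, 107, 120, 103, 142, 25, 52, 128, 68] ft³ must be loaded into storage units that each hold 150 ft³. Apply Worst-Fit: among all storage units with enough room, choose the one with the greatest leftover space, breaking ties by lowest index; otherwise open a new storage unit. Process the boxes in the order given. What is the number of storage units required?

89 ft³ → storage unit 1 (remaining 61 ft³)
132 ft³ → storage unit 2 (remaining 18 ft³)
74 ft³ → storage unit 3 (remaining 76 ft³)
40 ft³ → storage unit 3 (remaining 36 ft³)
56 ft³ → storage unit 1 (remaining 5 ft³)
107 ft³ → storage unit 4 (remaining 43 ft³)
120 ft³ → storage unit 5 (remaining 30 ft³)
103 ft³ → storage unit 6 (remaining 47 ft³)
142 ft³ → storage unit 7 (remaining 8 ft³)
25 ft³ → storage unit 6 (remaining 22 ft³)
52 ft³ → storage unit 8 (remaining 98 ft³)
128 ft³ → storage unit 9 (remaining 22 ft³)
68 ft³ → storage unit 8 (remaining 30 ft³)
Final storage units: [89,56] [132] [74,40] [107] [120] [103,25] [142] [52,68] [128].

9 storage units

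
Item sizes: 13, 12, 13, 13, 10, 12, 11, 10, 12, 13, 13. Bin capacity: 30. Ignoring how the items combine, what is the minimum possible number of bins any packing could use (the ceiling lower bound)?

Total size = 13 + 12 + 13 + 13 + 10 + 12 + 11 + 10 + 12 + 13 + 13 = 132.
⌈132 / 30⌉ = 5.

5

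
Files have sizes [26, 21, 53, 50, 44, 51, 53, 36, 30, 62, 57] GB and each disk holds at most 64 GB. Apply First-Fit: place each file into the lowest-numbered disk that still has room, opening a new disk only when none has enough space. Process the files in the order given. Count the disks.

10 disks

Put 26 GB in disk 1; 38 GB remain.
Put 21 GB in disk 1; 17 GB remain.
Put 53 GB in disk 2; 11 GB remain.
Put 50 GB in disk 3; 14 GB remain.
Put 44 GB in disk 4; 20 GB remain.
Put 51 GB in disk 5; 13 GB remain.
Put 53 GB in disk 6; 11 GB remain.
Put 36 GB in disk 7; 28 GB remain.
Put 30 GB in disk 8; 34 GB remain.
Put 62 GB in disk 9; 2 GB remain.
Put 57 GB in disk 10; 7 GB remain.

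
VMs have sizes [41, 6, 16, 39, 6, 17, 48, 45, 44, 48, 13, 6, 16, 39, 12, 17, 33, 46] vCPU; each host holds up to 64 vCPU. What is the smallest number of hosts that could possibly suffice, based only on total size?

Total size = 41 + 6 + 16 + 39 + 6 + 17 + 48 + 45 + 44 + 48 + 13 + 6 + 16 + 39 + 12 + 17 + 33 + 46 = 492 vCPU.
⌈492 / 64⌉ = 8.

8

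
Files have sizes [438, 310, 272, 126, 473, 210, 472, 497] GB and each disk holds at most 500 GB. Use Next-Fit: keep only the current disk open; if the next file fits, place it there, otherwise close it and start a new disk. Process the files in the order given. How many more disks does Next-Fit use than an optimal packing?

1

Next-Fit: [438] [310] [272,126] [473] [210] [472] [497] → 7 disks.
Total size 2798 GB; any packing needs at least ⌈2798/500⌉ = 6 disks.
An optimal packing achieves that bound: [497] [473] [472] [438] [310,126] [272,210] → 6 disks.
Excess: 7 − 6 = 1.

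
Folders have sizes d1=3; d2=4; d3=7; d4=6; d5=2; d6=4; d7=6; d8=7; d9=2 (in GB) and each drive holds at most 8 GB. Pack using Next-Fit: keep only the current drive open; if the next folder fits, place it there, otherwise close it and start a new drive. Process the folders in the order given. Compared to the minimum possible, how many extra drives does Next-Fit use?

Next-Fit: [3,4] [7] [6,2] [4] [6] [7] [2] → 7 drives.
Total size 41 GB; any packing needs at least ⌈41/8⌉ = 6 drives.
An optimal packing achieves that bound: [7] [7] [6,2] [6,2] [4,4] [3] → 6 drives.
Excess: 7 − 6 = 1.

1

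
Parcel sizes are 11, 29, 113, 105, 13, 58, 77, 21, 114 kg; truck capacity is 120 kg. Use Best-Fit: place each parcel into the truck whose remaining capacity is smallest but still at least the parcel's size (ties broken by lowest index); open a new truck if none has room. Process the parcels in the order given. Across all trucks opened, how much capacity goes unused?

59

Put 11 kg in truck 1; 109 kg remain.
Put 29 kg in truck 1; 80 kg remain.
Put 113 kg in truck 2; 7 kg remain.
Put 105 kg in truck 3; 15 kg remain.
Put 13 kg in truck 3; 2 kg remain.
Put 58 kg in truck 1; 22 kg remain.
Put 77 kg in truck 4; 43 kg remain.
Put 21 kg in truck 1; 1 kg remain.
Put 114 kg in truck 5; 6 kg remain.
5 trucks × 120 kg = 600 kg; used 541 kg; unused 59 kg.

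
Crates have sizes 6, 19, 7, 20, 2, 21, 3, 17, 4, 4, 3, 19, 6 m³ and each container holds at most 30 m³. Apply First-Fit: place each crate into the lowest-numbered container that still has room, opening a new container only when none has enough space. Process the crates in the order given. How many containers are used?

container 1: place 6 m³, 24 m³ left
container 1: place 19 m³, 5 m³ left
container 2: place 7 m³, 23 m³ left
container 2: place 20 m³, 3 m³ left
container 1: place 2 m³, 3 m³ left
container 3: place 21 m³, 9 m³ left
container 1: place 3 m³, 0 m³ left
container 4: place 17 m³, 13 m³ left
container 3: place 4 m³, 5 m³ left
container 3: place 4 m³, 1 m³ left
container 2: place 3 m³, 0 m³ left
container 5: place 19 m³, 11 m³ left
container 4: place 6 m³, 7 m³ left
Final containers: [6,19,2,3] [7,20,3] [21,4,4] [17,6] [19].

5 containers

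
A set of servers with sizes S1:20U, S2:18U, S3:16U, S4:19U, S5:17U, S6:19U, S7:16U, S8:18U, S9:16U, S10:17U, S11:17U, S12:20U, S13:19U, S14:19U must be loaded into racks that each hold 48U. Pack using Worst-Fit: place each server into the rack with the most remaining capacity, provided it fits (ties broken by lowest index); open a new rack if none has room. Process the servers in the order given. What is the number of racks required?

7 racks

S1 (20U) → rack 1 (remaining 28U)
S2 (18U) → rack 1 (remaining 10U)
S3 (16U) → rack 2 (remaining 32U)
S4 (19U) → rack 2 (remaining 13U)
S5 (17U) → rack 3 (remaining 31U)
S6 (19U) → rack 3 (remaining 12U)
S7 (16U) → rack 4 (remaining 32U)
S8 (18U) → rack 4 (remaining 14U)
S9 (16U) → rack 5 (remaining 32U)
S10 (17U) → rack 5 (remaining 15U)
S11 (17U) → rack 6 (remaining 31U)
S12 (20U) → rack 6 (remaining 11U)
S13 (19U) → rack 7 (remaining 29U)
S14 (19U) → rack 7 (remaining 10U)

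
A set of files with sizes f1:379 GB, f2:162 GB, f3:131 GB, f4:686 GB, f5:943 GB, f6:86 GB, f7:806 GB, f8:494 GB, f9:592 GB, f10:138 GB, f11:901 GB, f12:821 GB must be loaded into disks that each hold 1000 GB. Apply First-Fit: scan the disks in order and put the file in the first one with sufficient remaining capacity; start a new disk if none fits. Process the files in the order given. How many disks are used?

8

Put f1 (379 GB) in disk 1; 621 GB remain.
Put f2 (162 GB) in disk 1; 459 GB remain.
Put f3 (131 GB) in disk 1; 328 GB remain.
Put f4 (686 GB) in disk 2; 314 GB remain.
Put f5 (943 GB) in disk 3; 57 GB remain.
Put f6 (86 GB) in disk 1; 242 GB remain.
Put f7 (806 GB) in disk 4; 194 GB remain.
Put f8 (494 GB) in disk 5; 506 GB remain.
Put f9 (592 GB) in disk 6; 408 GB remain.
Put f10 (138 GB) in disk 1; 104 GB remain.
Put f11 (901 GB) in disk 7; 99 GB remain.
Put f12 (821 GB) in disk 8; 179 GB remain.
Final disks: [379,162,131,86,138] [686] [943] [806] [494] [592] [901] [821].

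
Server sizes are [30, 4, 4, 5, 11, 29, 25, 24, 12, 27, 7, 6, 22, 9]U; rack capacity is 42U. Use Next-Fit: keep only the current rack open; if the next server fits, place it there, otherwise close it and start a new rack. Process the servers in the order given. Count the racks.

7 racks

30U → rack 1 (remaining 12U)
4U → rack 1 (remaining 8U)
4U → rack 1 (remaining 4U)
5U → rack 2 (remaining 37U)
11U → rack 2 (remaining 26U)
29U → rack 3 (remaining 13U)
25U → rack 4 (remaining 17U)
24U → rack 5 (remaining 18U)
12U → rack 5 (remaining 6U)
27U → rack 6 (remaining 15U)
7U → rack 6 (remaining 8U)
6U → rack 6 (remaining 2U)
22U → rack 7 (remaining 20U)
9U → rack 7 (remaining 11U)
Final racks: [30,4,4] [5,11] [29] [25] [24,12] [27,7,6] [22,9].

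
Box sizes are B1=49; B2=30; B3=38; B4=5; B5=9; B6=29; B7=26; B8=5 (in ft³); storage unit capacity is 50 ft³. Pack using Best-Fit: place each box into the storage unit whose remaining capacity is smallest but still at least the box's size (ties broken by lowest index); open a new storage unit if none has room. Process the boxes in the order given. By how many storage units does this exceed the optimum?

Best-Fit: [49] [30,9] [38,5,5] [29] [26] → 5 storage units.
5 boxes exceed 25 ft³ (half the capacity), and no two of those can share a storage unit, so at least 5 storage units are needed.
So 5 is already optimal.

0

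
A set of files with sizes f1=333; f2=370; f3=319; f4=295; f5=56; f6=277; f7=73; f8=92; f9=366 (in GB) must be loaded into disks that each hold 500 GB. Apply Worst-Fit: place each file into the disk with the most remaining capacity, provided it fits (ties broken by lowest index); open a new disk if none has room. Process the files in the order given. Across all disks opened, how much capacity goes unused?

819

Put f1 (333 GB) in disk 1; 167 GB remain.
Put f2 (370 GB) in disk 2; 130 GB remain.
Put f3 (319 GB) in disk 3; 181 GB remain.
Put f4 (295 GB) in disk 4; 205 GB remain.
Put f5 (56 GB) in disk 4; 149 GB remain.
Put f6 (277 GB) in disk 5; 223 GB remain.
Put f7 (73 GB) in disk 5; 150 GB remain.
Put f8 (92 GB) in disk 3; 89 GB remain.
Put f9 (366 GB) in disk 6; 134 GB remain.
6 disks × 500 GB = 3000 GB; used 2181 GB; unused 819 GB.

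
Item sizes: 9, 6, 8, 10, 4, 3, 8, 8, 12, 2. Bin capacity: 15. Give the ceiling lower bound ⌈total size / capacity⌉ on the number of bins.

5

Total size = 9 + 6 + 8 + 10 + 4 + 3 + 8 + 8 + 12 + 2 = 70.
⌈70 / 15⌉ = 5.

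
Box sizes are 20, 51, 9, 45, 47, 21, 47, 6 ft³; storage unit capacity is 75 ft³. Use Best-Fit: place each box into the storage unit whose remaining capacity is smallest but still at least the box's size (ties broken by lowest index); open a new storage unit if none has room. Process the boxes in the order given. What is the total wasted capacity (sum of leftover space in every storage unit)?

20 ft³ → storage unit 1 (remaining 55 ft³)
51 ft³ → storage unit 1 (remaining 4 ft³)
9 ft³ → storage unit 2 (remaining 66 ft³)
45 ft³ → storage unit 2 (remaining 21 ft³)
47 ft³ → storage unit 3 (remaining 28 ft³)
21 ft³ → storage unit 2 (remaining 0 ft³)
47 ft³ → storage unit 4 (remaining 28 ft³)
6 ft³ → storage unit 3 (remaining 22 ft³)
4 storage units × 75 ft³ = 300 ft³; used 246 ft³; unused 54 ft³.

54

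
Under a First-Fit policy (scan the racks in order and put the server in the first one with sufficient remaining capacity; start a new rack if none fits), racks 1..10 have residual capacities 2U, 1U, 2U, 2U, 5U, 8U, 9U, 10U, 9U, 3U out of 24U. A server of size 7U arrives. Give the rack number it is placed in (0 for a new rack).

Racks with room: rack 6 (8U), rack 7 (9U), rack 8 (10U), rack 9 (9U).
The first with room is rack 6.

6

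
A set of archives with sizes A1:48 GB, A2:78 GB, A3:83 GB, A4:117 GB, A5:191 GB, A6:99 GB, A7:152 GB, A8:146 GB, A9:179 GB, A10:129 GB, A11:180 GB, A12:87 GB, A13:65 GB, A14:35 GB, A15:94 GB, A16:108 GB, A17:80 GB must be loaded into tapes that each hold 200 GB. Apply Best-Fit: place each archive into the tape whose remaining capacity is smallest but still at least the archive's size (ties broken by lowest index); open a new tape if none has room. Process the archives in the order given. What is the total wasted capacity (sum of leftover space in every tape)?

A1 (48 GB) → tape 1 (remaining 152 GB)
A2 (78 GB) → tape 1 (remaining 74 GB)
A3 (83 GB) → tape 2 (remaining 117 GB)
A4 (117 GB) → tape 2 (remaining 0 GB)
A5 (191 GB) → tape 3 (remaining 9 GB)
A6 (99 GB) → tape 4 (remaining 101 GB)
A7 (152 GB) → tape 5 (remaining 48 GB)
A8 (146 GB) → tape 6 (remaining 54 GB)
A9 (179 GB) → tape 7 (remaining 21 GB)
A10 (129 GB) → tape 8 (remaining 71 GB)
A11 (180 GB) → tape 9 (remaining 20 GB)
A12 (87 GB) → tape 4 (remaining 14 GB)
A13 (65 GB) → tape 8 (remaining 6 GB)
A14 (35 GB) → tape 5 (remaining 13 GB)
A15 (94 GB) → tape 10 (remaining 106 GB)
A16 (108 GB) → tape 11 (remaining 92 GB)
A17 (80 GB) → tape 11 (remaining 12 GB)
11 tapes × 200 GB = 2200 GB; used 1871 GB; unused 329 GB.

329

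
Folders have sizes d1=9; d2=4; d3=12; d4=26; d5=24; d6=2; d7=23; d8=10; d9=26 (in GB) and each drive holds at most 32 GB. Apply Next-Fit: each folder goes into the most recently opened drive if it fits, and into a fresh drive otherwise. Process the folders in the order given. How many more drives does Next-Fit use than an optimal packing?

1

Next-Fit: [9,4,12] [26] [24,2] [23] [10] [26] → 6 drives.
Total size 136 GB; any packing needs at least ⌈136/32⌉ = 5 drives.
An optimal packing achieves that bound: [26,4,2] [26] [24] [23,9] [12,10] → 5 drives.
Excess: 6 − 5 = 1.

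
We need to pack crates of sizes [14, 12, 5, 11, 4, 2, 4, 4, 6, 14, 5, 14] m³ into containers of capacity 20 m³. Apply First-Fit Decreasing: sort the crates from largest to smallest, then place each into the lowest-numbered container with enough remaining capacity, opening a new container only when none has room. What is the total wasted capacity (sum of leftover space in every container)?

5

Sorted descending: 14, 14, 14, 12, 11, 6, 5, 5, 4, 4, 4, 2.
14 m³ → container 1 (remaining 6 m³)
14 m³ → container 2 (remaining 6 m³)
14 m³ → container 3 (remaining 6 m³)
12 m³ → container 4 (remaining 8 m³)
11 m³ → container 5 (remaining 9 m³)
6 m³ → container 1 (remaining 0 m³)
5 m³ → container 2 (remaining 1 m³)
5 m³ → container 3 (remaining 1 m³)
4 m³ → container 4 (remaining 4 m³)
4 m³ → container 4 (remaining 0 m³)
4 m³ → container 5 (remaining 5 m³)
2 m³ → container 5 (remaining 3 m³)
5 containers × 20 m³ = 100 m³; used 95 m³; unused 5 m³.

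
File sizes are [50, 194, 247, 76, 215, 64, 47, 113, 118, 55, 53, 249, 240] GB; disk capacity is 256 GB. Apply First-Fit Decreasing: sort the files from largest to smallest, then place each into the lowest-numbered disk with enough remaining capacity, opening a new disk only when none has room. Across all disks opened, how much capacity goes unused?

Sorted descending: 249, 247, 240, 215, 194, 118, 113, 76, 64, 55, 53, 50, 47.
249 GB → disk 1 (remaining 7 GB)
247 GB → disk 2 (remaining 9 GB)
240 GB → disk 3 (remaining 16 GB)
215 GB → disk 4 (remaining 41 GB)
194 GB → disk 5 (remaining 62 GB)
118 GB → disk 6 (remaining 138 GB)
113 GB → disk 6 (remaining 25 GB)
76 GB → disk 7 (remaining 180 GB)
64 GB → disk 7 (remaining 116 GB)
55 GB → disk 5 (remaining 7 GB)
53 GB → disk 7 (remaining 63 GB)
50 GB → disk 7 (remaining 13 GB)
47 GB → disk 8 (remaining 209 GB)
8 disks × 256 GB = 2048 GB; used 1721 GB; unused 327 GB.

327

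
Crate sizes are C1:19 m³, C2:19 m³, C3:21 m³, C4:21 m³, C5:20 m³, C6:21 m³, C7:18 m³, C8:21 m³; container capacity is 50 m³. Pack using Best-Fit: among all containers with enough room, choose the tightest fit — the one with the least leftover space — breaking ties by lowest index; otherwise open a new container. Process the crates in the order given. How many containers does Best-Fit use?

C1 (19 m³) → container 1 (remaining 31 m³)
C2 (19 m³) → container 1 (remaining 12 m³)
C3 (21 m³) → container 2 (remaining 29 m³)
C4 (21 m³) → container 2 (remaining 8 m³)
C5 (20 m³) → container 3 (remaining 30 m³)
C6 (21 m³) → container 3 (remaining 9 m³)
C7 (18 m³) → container 4 (remaining 32 m³)
C8 (21 m³) → container 4 (remaining 11 m³)

4 containers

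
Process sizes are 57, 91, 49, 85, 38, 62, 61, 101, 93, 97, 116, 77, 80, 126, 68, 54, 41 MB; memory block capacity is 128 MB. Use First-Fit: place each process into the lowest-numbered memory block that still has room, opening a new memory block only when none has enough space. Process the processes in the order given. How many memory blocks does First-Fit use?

Put 57 MB in memory block 1; 71 MB remain.
Put 91 MB in memory block 2; 37 MB remain.
Put 49 MB in memory block 1; 22 MB remain.
Put 85 MB in memory block 3; 43 MB remain.
Put 38 MB in memory block 3; 5 MB remain.
Put 62 MB in memory block 4; 66 MB remain.
Put 61 MB in memory block 4; 5 MB remain.
Put 101 MB in memory block 5; 27 MB remain.
Put 93 MB in memory block 6; 35 MB remain.
Put 97 MB in memory block 7; 31 MB remain.
Put 116 MB in memory block 8; 12 MB remain.
Put 77 MB in memory block 9; 51 MB remain.
Put 80 MB in memory block 10; 48 MB remain.
Put 126 MB in memory block 11; 2 MB remain.
Put 68 MB in memory block 12; 60 MB remain.
Put 54 MB in memory block 12; 6 MB remain.
Put 41 MB in memory block 9; 10 MB remain.
Final memory blocks: [57,49] [91] [85,38] [62,61] [101] [93] [97] [116] [77,41] [80] [126] [68,54].

12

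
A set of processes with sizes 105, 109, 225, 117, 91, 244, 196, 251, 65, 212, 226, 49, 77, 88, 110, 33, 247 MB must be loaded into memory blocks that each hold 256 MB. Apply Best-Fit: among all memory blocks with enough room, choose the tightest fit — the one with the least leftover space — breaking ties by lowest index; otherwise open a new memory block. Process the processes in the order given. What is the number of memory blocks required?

memory block 1: place 105 MB, 151 MB left
memory block 1: place 109 MB, 42 MB left
memory block 2: place 225 MB, 31 MB left
memory block 3: place 117 MB, 139 MB left
memory block 3: place 91 MB, 48 MB left
memory block 4: place 244 MB, 12 MB left
memory block 5: place 196 MB, 60 MB left
memory block 6: place 251 MB, 5 MB left
memory block 7: place 65 MB, 191 MB left
memory block 8: place 212 MB, 44 MB left
memory block 9: place 226 MB, 30 MB left
memory block 5: place 49 MB, 11 MB left
memory block 7: place 77 MB, 114 MB left
memory block 7: place 88 MB, 26 MB left
memory block 10: place 110 MB, 146 MB left
memory block 1: place 33 MB, 9 MB left
memory block 11: place 247 MB, 9 MB left

11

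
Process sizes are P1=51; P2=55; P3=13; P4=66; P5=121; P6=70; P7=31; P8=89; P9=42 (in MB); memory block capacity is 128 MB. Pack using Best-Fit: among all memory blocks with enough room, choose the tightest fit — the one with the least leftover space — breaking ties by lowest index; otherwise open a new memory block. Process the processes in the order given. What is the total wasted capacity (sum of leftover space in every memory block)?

memory block 1: place P1 (51 MB), 77 MB left
memory block 1: place P2 (55 MB), 22 MB left
memory block 1: place P3 (13 MB), 9 MB left
memory block 2: place P4 (66 MB), 62 MB left
memory block 3: place P5 (121 MB), 7 MB left
memory block 4: place P6 (70 MB), 58 MB left
memory block 4: place P7 (31 MB), 27 MB left
memory block 5: place P8 (89 MB), 39 MB left
memory block 2: place P9 (42 MB), 20 MB left
5 memory blocks × 128 MB = 640 MB; used 538 MB; unused 102 MB.

102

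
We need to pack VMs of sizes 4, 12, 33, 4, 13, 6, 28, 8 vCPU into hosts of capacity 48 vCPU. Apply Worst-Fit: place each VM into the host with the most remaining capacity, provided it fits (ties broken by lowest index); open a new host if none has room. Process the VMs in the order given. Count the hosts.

3

Put 4 vCPU in host 1; 44 vCPU remain.
Put 12 vCPU in host 1; 32 vCPU remain.
Put 33 vCPU in host 2; 15 vCPU remain.
Put 4 vCPU in host 1; 28 vCPU remain.
Put 13 vCPU in host 1; 15 vCPU remain.
Put 6 vCPU in host 1; 9 vCPU remain.
Put 28 vCPU in host 3; 20 vCPU remain.
Put 8 vCPU in host 3; 12 vCPU remain.
Final hosts: [4,12,4,13,6] [33] [28,8].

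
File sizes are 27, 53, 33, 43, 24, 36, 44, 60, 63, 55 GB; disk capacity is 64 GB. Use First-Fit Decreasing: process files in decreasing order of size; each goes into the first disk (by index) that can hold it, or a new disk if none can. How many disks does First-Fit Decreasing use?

Sorted descending: 63, 60, 55, 53, 44, 43, 36, 33, 27, 24.
63 GB → disk 1 (remaining 1 GB)
60 GB → disk 2 (remaining 4 GB)
55 GB → disk 3 (remaining 9 GB)
53 GB → disk 4 (remaining 11 GB)
44 GB → disk 5 (remaining 20 GB)
43 GB → disk 6 (remaining 21 GB)
36 GB → disk 7 (remaining 28 GB)
33 GB → disk 8 (remaining 31 GB)
27 GB → disk 7 (remaining 1 GB)
24 GB → disk 8 (remaining 7 GB)

8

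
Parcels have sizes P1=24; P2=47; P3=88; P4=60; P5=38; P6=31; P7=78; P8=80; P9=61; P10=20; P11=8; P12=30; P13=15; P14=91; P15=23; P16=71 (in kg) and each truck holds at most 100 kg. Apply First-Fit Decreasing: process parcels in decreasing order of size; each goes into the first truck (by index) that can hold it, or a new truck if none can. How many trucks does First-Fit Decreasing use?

8

Sorted descending: 91, 88, 80, 78, 71, 61, 60, 47, 38, 31, 30, 24, 23, 20, 15, 8.
truck 1: place 91 kg, 9 kg left
truck 2: place 88 kg, 12 kg left
truck 3: place 80 kg, 20 kg left
truck 4: place 78 kg, 22 kg left
truck 5: place 71 kg, 29 kg left
truck 6: place 61 kg, 39 kg left
truck 7: place 60 kg, 40 kg left
truck 8: place 47 kg, 53 kg left
truck 6: place 38 kg, 1 kg left
truck 7: place 31 kg, 9 kg left
truck 8: place 30 kg, 23 kg left
truck 5: place 24 kg, 5 kg left
truck 8: place 23 kg, 0 kg left
truck 3: place 20 kg, 0 kg left
truck 4: place 15 kg, 7 kg left
truck 1: place 8 kg, 1 kg left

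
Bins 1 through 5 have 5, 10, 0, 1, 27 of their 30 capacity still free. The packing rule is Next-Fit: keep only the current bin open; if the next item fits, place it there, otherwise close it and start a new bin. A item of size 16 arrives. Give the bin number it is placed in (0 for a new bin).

Next-Fit only looks at bin 5, which has 27 free.
16 fits there.

5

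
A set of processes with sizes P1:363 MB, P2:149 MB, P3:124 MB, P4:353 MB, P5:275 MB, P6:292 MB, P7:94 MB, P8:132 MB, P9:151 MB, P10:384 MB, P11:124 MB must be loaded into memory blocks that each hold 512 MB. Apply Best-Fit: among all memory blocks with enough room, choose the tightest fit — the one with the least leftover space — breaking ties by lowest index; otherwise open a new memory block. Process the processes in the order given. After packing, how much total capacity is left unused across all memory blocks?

631

P1 (363 MB) → memory block 1 (remaining 149 MB)
P2 (149 MB) → memory block 1 (remaining 0 MB)
P3 (124 MB) → memory block 2 (remaining 388 MB)
P4 (353 MB) → memory block 2 (remaining 35 MB)
P5 (275 MB) → memory block 3 (remaining 237 MB)
P6 (292 MB) → memory block 4 (remaining 220 MB)
P7 (94 MB) → memory block 4 (remaining 126 MB)
P8 (132 MB) → memory block 3 (remaining 105 MB)
P9 (151 MB) → memory block 5 (remaining 361 MB)
P10 (384 MB) → memory block 6 (remaining 128 MB)
P11 (124 MB) → memory block 4 (remaining 2 MB)
6 memory blocks × 512 MB = 3072 MB; used 2441 MB; unused 631 MB.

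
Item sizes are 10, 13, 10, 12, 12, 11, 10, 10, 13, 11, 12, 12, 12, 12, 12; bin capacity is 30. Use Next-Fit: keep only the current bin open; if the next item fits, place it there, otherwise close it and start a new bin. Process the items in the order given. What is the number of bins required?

Put 10 in bin 1; 20 remain.
Put 13 in bin 1; 7 remain.
Put 10 in bin 2; 20 remain.
Put 12 in bin 2; 8 remain.
Put 12 in bin 3; 18 remain.
Put 11 in bin 3; 7 remain.
Put 10 in bin 4; 20 remain.
Put 10 in bin 4; 10 remain.
Put 13 in bin 5; 17 remain.
Put 11 in bin 5; 6 remain.
Put 12 in bin 6; 18 remain.
Put 12 in bin 6; 6 remain.
Put 12 in bin 7; 18 remain.
Put 12 in bin 7; 6 remain.
Put 12 in bin 8; 18 remain.
Final bins: [10,13] [10,12] [12,11] [10,10] [13,11] [12,12] [12,12] [12].

8 bins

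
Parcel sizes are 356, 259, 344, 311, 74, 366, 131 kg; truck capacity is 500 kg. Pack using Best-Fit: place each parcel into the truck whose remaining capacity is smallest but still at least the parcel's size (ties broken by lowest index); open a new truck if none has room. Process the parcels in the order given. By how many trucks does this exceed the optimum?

0

Best-Fit: [356,74] [259] [344] [311] [366,131] → 5 trucks.
5 parcels exceed 250 kg (half the capacity), and no two of those can share a truck, so at least 5 trucks are needed.
So 5 is already optimal.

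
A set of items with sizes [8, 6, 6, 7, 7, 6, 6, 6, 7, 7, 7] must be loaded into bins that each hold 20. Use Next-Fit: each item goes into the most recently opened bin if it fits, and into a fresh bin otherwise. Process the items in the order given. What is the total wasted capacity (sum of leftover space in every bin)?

7

8 → bin 1 (remaining 12)
6 → bin 1 (remaining 6)
6 → bin 1 (remaining 0)
7 → bin 2 (remaining 13)
7 → bin 2 (remaining 6)
6 → bin 2 (remaining 0)
6 → bin 3 (remaining 14)
6 → bin 3 (remaining 8)
7 → bin 3 (remaining 1)
7 → bin 4 (remaining 13)
7 → bin 4 (remaining 6)
4 bins × 20 = 80; used 73; unused 7.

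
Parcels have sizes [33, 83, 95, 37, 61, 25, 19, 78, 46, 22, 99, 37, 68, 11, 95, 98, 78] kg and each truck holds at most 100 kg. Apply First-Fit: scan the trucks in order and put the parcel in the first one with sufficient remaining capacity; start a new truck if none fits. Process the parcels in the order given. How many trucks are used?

Put 33 kg in truck 1; 67 kg remain.
Put 83 kg in truck 2; 17 kg remain.
Put 95 kg in truck 3; 5 kg remain.
Put 37 kg in truck 1; 30 kg remain.
Put 61 kg in truck 4; 39 kg remain.
Put 25 kg in truck 1; 5 kg remain.
Put 19 kg in truck 4; 20 kg remain.
Put 78 kg in truck 5; 22 kg remain.
Put 46 kg in truck 6; 54 kg remain.
Put 22 kg in truck 5; 0 kg remain.
Put 99 kg in truck 7; 1 kg remain.
Put 37 kg in truck 6; 17 kg remain.
Put 68 kg in truck 8; 32 kg remain.
Put 11 kg in truck 2; 6 kg remain.
Put 95 kg in truck 9; 5 kg remain.
Put 98 kg in truck 10; 2 kg remain.
Put 78 kg in truck 11; 22 kg remain.
Final trucks: [33,37,25] [83,11] [95] [61,19] [78,22] [46,37] [99] [68] [95] [98] [78].

11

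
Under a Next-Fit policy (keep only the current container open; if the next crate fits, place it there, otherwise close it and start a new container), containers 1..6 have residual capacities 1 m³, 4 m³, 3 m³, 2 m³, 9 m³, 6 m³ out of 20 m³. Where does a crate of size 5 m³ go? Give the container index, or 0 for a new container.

6

Next-Fit only looks at container 6, which has 6 m³ free.
5 m³ fits there.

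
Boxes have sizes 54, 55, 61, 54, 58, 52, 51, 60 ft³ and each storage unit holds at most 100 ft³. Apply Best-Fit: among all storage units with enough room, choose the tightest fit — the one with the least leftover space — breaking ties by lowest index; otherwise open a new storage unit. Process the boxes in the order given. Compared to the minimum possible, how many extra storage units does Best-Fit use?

0

Best-Fit: [54] [55] [61] [54] [58] [52] [51] [60] → 8 storage units.
8 boxes exceed 50 ft³ (half the capacity), and no two of those can share a storage unit, so at least 8 storage units are needed.
So 8 is already optimal.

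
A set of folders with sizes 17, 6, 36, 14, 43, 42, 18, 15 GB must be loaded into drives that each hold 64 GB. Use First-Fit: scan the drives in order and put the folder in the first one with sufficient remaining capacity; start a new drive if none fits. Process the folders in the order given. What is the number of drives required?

4

Put 17 GB in drive 1; 47 GB remain.
Put 6 GB in drive 1; 41 GB remain.
Put 36 GB in drive 1; 5 GB remain.
Put 14 GB in drive 2; 50 GB remain.
Put 43 GB in drive 2; 7 GB remain.
Put 42 GB in drive 3; 22 GB remain.
Put 18 GB in drive 3; 4 GB remain.
Put 15 GB in drive 4; 49 GB remain.
Final drives: [17,6,36] [14,43] [42,18] [15].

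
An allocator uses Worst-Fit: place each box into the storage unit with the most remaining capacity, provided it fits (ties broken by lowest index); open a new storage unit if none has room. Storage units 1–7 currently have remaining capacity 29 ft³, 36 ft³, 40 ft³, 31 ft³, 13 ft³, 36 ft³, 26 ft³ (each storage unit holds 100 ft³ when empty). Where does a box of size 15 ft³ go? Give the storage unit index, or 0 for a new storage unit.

3

Storage units with room: storage unit 1 (29 ft³), storage unit 2 (36 ft³), storage unit 3 (40 ft³), storage unit 4 (31 ft³), storage unit 6 (36 ft³), storage unit 7 (26 ft³).
Most room is storage unit 3 with 40 ft³ free.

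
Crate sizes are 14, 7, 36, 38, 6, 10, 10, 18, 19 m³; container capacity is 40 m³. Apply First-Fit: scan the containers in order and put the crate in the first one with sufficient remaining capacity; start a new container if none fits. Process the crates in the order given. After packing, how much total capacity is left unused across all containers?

42

14 m³ → container 1 (remaining 26 m³)
7 m³ → container 1 (remaining 19 m³)
36 m³ → container 2 (remaining 4 m³)
38 m³ → container 3 (remaining 2 m³)
6 m³ → container 1 (remaining 13 m³)
10 m³ → container 1 (remaining 3 m³)
10 m³ → container 4 (remaining 30 m³)
18 m³ → container 4 (remaining 12 m³)
19 m³ → container 5 (remaining 21 m³)
5 containers × 40 m³ = 200 m³; used 158 m³; unused 42 m³.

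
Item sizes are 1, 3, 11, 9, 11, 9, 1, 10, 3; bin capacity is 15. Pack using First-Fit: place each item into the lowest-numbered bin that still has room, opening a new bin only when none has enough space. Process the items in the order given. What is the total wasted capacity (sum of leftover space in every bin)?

bin 1: place 1, 14 left
bin 1: place 3, 11 left
bin 1: place 11, 0 left
bin 2: place 9, 6 left
bin 3: place 11, 4 left
bin 4: place 9, 6 left
bin 2: place 1, 5 left
bin 5: place 10, 5 left
bin 2: place 3, 2 left
5 bins × 15 = 75; used 58; unused 17.

17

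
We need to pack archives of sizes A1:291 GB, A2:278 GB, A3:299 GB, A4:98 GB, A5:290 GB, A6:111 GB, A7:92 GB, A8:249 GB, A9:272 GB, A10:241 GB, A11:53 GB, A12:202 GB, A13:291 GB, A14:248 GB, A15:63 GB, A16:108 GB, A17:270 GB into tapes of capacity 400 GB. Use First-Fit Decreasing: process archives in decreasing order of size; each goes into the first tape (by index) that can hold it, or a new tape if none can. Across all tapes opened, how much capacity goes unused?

944

Sorted descending: 299, 291, 291, 290, 278, 272, 270, 249, 248, 241, 202, 111, 108, 98, 92, 63, 53.
tape 1: place 299 GB, 101 GB left
tape 2: place 291 GB, 109 GB left
tape 3: place 291 GB, 109 GB left
tape 4: place 290 GB, 110 GB left
tape 5: place 278 GB, 122 GB left
tape 6: place 272 GB, 128 GB left
tape 7: place 270 GB, 130 GB left
tape 8: place 249 GB, 151 GB left
tape 9: place 248 GB, 152 GB left
tape 10: place 241 GB, 159 GB left
tape 11: place 202 GB, 198 GB left
tape 5: place 111 GB, 11 GB left
tape 2: place 108 GB, 1 GB left
tape 1: place 98 GB, 3 GB left
tape 3: place 92 GB, 17 GB left
tape 4: place 63 GB, 47 GB left
tape 6: place 53 GB, 75 GB left
11 tapes × 400 GB = 4400 GB; used 3456 GB; unused 944 GB.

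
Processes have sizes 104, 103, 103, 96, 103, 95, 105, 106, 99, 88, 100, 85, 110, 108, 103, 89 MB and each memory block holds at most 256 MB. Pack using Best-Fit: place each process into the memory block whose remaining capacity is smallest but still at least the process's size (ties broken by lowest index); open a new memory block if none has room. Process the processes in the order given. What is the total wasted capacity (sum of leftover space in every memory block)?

Put 104 MB in memory block 1; 152 MB remain.
Put 103 MB in memory block 1; 49 MB remain.
Put 103 MB in memory block 2; 153 MB remain.
Put 96 MB in memory block 2; 57 MB remain.
Put 103 MB in memory block 3; 153 MB remain.
Put 95 MB in memory block 3; 58 MB remain.
Put 105 MB in memory block 4; 151 MB remain.
Put 106 MB in memory block 4; 45 MB remain.
Put 99 MB in memory block 5; 157 MB remain.
Put 88 MB in memory block 5; 69 MB remain.
Put 100 MB in memory block 6; 156 MB remain.
Put 85 MB in memory block 6; 71 MB remain.
Put 110 MB in memory block 7; 146 MB remain.
Put 108 MB in memory block 7; 38 MB remain.
Put 103 MB in memory block 8; 153 MB remain.
Put 89 MB in memory block 8; 64 MB remain.
8 memory blocks × 256 MB = 2048 MB; used 1597 MB; unused 451 MB.

451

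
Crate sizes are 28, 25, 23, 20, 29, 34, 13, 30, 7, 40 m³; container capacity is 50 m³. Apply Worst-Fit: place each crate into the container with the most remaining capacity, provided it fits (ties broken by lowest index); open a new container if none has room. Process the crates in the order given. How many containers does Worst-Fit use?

Put 28 m³ in container 1; 22 m³ remain.
Put 25 m³ in container 2; 25 m³ remain.
Put 23 m³ in container 2; 2 m³ remain.
Put 20 m³ in container 1; 2 m³ remain.
Put 29 m³ in container 3; 21 m³ remain.
Put 34 m³ in container 4; 16 m³ remain.
Put 13 m³ in container 3; 8 m³ remain.
Put 30 m³ in container 5; 20 m³ remain.
Put 7 m³ in container 5; 13 m³ remain.
Put 40 m³ in container 6; 10 m³ remain.
Final containers: [28,20] [25,23] [29,13] [34] [30,7] [40].

6 containers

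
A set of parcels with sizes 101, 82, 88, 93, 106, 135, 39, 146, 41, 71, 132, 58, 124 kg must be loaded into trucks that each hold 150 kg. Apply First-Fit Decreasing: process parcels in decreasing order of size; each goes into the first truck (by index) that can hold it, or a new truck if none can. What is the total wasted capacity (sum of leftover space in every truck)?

Sorted descending: 146, 135, 132, 124, 106, 101, 93, 88, 82, 71, 58, 41, 39.
Put 146 kg in truck 1; 4 kg remain.
Put 135 kg in truck 2; 15 kg remain.
Put 132 kg in truck 3; 18 kg remain.
Put 124 kg in truck 4; 26 kg remain.
Put 106 kg in truck 5; 44 kg remain.
Put 101 kg in truck 6; 49 kg remain.
Put 93 kg in truck 7; 57 kg remain.
Put 88 kg in truck 8; 62 kg remain.
Put 82 kg in truck 9; 68 kg remain.
Put 71 kg in truck 10; 79 kg remain.
Put 58 kg in truck 8; 4 kg remain.
Put 41 kg in truck 5; 3 kg remain.
Put 39 kg in truck 6; 10 kg remain.
10 trucks × 150 kg = 1500 kg; used 1216 kg; unused 284 kg.

284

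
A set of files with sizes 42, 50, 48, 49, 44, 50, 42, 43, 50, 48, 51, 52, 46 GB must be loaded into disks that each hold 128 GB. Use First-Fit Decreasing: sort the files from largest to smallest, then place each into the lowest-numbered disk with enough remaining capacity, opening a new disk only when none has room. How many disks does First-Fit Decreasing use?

Sorted descending: 52, 51, 50, 50, 50, 49, 48, 48, 46, 44, 43, 42, 42.
52 GB → disk 1 (remaining 76 GB)
51 GB → disk 1 (remaining 25 GB)
50 GB → disk 2 (remaining 78 GB)
50 GB → disk 2 (remaining 28 GB)
50 GB → disk 3 (remaining 78 GB)
49 GB → disk 3 (remaining 29 GB)
48 GB → disk 4 (remaining 80 GB)
48 GB → disk 4 (remaining 32 GB)
46 GB → disk 5 (remaining 82 GB)
44 GB → disk 5 (remaining 38 GB)
43 GB → disk 6 (remaining 85 GB)
42 GB → disk 6 (remaining 43 GB)
42 GB → disk 6 (remaining 1 GB)

6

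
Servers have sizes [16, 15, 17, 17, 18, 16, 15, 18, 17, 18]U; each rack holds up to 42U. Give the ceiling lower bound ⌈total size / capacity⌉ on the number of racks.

4 racks

Total size = 16 + 15 + 17 + 17 + 18 + 16 + 15 + 18 + 17 + 18 = 167U.
⌈167 / 42⌉ = 4.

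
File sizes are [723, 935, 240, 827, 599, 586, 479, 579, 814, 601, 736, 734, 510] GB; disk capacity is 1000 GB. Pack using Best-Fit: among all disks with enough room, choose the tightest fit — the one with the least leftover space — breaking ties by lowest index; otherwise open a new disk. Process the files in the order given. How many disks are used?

11 disks

723 GB → disk 1 (remaining 277 GB)
935 GB → disk 2 (remaining 65 GB)
240 GB → disk 1 (remaining 37 GB)
827 GB → disk 3 (remaining 173 GB)
599 GB → disk 4 (remaining 401 GB)
586 GB → disk 5 (remaining 414 GB)
479 GB → disk 6 (remaining 521 GB)
579 GB → disk 7 (remaining 421 GB)
814 GB → disk 8 (remaining 186 GB)
601 GB → disk 9 (remaining 399 GB)
736 GB → disk 10 (remaining 264 GB)
734 GB → disk 11 (remaining 266 GB)
510 GB → disk 6 (remaining 11 GB)
Final disks: [723,240] [935] [827] [599] [586] [479,510] [579] [814] [601] [736] [734].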